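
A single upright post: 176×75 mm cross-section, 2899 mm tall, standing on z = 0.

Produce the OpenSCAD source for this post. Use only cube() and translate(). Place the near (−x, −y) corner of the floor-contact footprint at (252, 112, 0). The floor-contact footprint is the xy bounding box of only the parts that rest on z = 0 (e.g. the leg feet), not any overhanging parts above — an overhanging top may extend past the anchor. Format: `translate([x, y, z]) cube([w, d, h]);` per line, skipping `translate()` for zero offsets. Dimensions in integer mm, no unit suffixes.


translate([252, 112, 0]) cube([176, 75, 2899]);


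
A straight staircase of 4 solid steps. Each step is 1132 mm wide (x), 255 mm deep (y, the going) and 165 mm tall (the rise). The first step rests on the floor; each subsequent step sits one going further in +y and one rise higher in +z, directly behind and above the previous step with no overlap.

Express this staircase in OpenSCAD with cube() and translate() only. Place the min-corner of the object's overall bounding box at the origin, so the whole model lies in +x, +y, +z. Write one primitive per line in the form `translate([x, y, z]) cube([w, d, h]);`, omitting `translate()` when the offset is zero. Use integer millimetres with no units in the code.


cube([1132, 255, 165]);
translate([0, 255, 165]) cube([1132, 255, 165]);
translate([0, 510, 330]) cube([1132, 255, 165]);
translate([0, 765, 495]) cube([1132, 255, 165]);


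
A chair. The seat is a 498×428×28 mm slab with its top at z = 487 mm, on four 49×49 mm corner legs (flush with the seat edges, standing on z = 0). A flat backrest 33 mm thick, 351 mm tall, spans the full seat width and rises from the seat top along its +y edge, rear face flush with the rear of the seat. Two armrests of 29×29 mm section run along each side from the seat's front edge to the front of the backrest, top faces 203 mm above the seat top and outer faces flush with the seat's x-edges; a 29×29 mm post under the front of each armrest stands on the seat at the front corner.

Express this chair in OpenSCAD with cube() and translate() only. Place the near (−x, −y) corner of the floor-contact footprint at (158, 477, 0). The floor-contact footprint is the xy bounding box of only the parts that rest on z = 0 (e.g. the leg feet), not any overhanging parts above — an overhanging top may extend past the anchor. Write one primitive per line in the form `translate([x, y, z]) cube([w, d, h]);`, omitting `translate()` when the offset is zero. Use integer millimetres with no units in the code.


translate([158, 477, 459]) cube([498, 428, 28]);
translate([158, 477, 0]) cube([49, 49, 459]);
translate([607, 477, 0]) cube([49, 49, 459]);
translate([158, 856, 0]) cube([49, 49, 459]);
translate([607, 856, 0]) cube([49, 49, 459]);
translate([158, 872, 487]) cube([498, 33, 351]);
translate([158, 477, 661]) cube([29, 395, 29]);
translate([627, 477, 661]) cube([29, 395, 29]);
translate([158, 477, 487]) cube([29, 29, 174]);
translate([627, 477, 487]) cube([29, 29, 174]);


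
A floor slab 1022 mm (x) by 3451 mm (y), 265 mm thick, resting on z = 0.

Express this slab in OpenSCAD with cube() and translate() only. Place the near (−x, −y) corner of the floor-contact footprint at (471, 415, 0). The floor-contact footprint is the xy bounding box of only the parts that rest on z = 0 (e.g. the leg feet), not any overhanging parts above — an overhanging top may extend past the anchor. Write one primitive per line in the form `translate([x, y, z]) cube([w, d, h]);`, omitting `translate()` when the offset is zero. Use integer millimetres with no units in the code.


translate([471, 415, 0]) cube([1022, 3451, 265]);


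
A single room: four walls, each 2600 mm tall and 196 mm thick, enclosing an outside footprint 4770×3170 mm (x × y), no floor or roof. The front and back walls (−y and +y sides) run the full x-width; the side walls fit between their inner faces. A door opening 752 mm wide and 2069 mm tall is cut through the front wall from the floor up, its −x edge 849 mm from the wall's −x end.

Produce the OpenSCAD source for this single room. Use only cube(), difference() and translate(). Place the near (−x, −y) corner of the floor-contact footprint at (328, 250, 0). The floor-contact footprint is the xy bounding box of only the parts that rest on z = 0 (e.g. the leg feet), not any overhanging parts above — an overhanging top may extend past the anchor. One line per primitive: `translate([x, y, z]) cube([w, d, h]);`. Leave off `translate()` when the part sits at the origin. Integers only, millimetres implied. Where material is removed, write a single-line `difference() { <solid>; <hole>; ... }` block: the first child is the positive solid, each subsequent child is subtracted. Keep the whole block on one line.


difference() { translate([328, 250, 0]) cube([4770, 196, 2600]); translate([1177, 250, 0]) cube([752, 196, 2069]); }
translate([328, 3224, 0]) cube([4770, 196, 2600]);
translate([328, 446, 0]) cube([196, 2778, 2600]);
translate([4902, 446, 0]) cube([196, 2778, 2600]);


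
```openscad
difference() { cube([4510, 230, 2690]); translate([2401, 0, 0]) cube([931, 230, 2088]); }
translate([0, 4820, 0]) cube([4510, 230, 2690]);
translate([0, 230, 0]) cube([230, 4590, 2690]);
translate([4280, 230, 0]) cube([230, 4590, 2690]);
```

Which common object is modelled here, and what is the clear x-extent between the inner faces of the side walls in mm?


A single room. The interior width is 4050 mm.

Four walls enclosing a rectangle with a door in the front wall — a room. Outside width 4510 minus two 230 mm walls gives 4050 mm.


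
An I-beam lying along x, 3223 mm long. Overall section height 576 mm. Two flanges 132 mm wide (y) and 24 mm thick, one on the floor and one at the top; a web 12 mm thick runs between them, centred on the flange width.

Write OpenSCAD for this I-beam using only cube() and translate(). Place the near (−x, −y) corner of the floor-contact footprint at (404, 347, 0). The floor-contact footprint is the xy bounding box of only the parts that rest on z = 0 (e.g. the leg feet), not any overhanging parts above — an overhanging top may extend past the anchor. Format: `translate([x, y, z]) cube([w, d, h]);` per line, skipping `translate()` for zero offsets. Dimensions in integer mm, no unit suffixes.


translate([404, 347, 0]) cube([3223, 132, 24]);
translate([404, 407, 24]) cube([3223, 12, 528]);
translate([404, 347, 552]) cube([3223, 132, 24]);


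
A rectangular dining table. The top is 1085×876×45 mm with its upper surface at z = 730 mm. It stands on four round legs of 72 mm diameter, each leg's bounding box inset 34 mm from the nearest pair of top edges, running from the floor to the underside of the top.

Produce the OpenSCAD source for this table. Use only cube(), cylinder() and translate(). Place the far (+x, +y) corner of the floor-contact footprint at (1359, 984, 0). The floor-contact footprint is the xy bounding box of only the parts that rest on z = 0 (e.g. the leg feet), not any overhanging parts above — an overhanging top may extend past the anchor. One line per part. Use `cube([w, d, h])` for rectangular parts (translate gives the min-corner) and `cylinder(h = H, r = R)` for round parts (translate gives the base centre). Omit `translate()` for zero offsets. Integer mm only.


translate([308, 142, 685]) cube([1085, 876, 45]);
translate([378, 212, 0]) cylinder(h = 685, r = 36);
translate([1323, 212, 0]) cylinder(h = 685, r = 36);
translate([378, 948, 0]) cylinder(h = 685, r = 36);
translate([1323, 948, 0]) cylinder(h = 685, r = 36);


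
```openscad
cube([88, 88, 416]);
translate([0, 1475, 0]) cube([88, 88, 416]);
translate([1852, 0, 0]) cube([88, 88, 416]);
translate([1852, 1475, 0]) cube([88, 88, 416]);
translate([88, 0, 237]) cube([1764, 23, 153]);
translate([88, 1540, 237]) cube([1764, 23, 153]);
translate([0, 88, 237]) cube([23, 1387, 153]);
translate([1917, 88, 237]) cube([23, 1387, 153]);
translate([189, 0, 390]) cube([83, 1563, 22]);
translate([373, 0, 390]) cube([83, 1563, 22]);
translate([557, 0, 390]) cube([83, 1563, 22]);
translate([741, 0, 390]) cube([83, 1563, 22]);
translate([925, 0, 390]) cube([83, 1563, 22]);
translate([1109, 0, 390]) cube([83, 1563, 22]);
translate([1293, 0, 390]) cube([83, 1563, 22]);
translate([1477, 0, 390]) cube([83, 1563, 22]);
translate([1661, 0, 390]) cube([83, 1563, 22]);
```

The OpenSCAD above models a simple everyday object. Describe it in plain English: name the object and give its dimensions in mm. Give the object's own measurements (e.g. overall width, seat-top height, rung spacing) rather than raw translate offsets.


A bed frame 1940 mm long (x) by 1563 mm wide (y). Four 88×88 mm corner posts, 416 mm tall, at the corners of the footprint. Four rails of 23 mm thickness and 153 mm height run between adjacent posts with their undersides at z = 237 mm, their outer faces flush with the outside of the frame (the two x-running rails run between the posts' inner faces; the two y-running rails run between the posts' inner faces). 9 slats, each 83 mm wide (x) and 22 mm thick, lie across the top of the two x-running rails, running the full 1563 mm width of the frame in y; along x they sit between the end posts with a 101 mm gap after the −x posts and between neighbouring slats, leaving 108 mm before the +x posts.


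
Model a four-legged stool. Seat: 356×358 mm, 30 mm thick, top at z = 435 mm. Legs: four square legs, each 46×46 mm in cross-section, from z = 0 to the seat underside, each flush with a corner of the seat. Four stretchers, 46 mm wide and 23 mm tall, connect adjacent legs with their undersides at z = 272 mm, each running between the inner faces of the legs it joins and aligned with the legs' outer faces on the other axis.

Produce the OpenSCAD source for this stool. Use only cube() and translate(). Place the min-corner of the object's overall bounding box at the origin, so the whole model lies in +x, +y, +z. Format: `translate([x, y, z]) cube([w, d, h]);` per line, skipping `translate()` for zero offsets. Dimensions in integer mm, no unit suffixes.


translate([0, 0, 405]) cube([356, 358, 30]);
cube([46, 46, 405]);
translate([310, 0, 0]) cube([46, 46, 405]);
translate([0, 312, 0]) cube([46, 46, 405]);
translate([310, 312, 0]) cube([46, 46, 405]);
translate([46, 0, 272]) cube([264, 46, 23]);
translate([46, 312, 272]) cube([264, 46, 23]);
translate([0, 46, 272]) cube([46, 266, 23]);
translate([310, 46, 272]) cube([46, 266, 23]);


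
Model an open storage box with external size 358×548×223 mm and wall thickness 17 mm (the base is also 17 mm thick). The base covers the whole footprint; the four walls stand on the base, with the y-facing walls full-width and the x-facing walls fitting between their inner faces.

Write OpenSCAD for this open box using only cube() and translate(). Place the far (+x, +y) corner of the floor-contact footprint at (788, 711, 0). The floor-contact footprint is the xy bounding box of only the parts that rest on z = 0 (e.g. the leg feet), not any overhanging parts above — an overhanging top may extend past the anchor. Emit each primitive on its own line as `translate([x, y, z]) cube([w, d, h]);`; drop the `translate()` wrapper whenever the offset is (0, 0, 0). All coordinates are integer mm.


translate([430, 163, 0]) cube([358, 548, 17]);
translate([430, 163, 17]) cube([358, 17, 206]);
translate([430, 694, 17]) cube([358, 17, 206]);
translate([430, 180, 17]) cube([17, 514, 206]);
translate([771, 180, 17]) cube([17, 514, 206]);


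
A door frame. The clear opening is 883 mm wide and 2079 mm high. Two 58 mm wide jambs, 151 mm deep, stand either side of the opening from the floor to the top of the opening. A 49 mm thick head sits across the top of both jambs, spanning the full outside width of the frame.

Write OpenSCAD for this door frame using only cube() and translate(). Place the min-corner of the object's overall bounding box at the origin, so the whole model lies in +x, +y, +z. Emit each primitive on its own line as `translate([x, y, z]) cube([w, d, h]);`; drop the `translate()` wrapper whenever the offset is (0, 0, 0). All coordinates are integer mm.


cube([58, 151, 2079]);
translate([941, 0, 0]) cube([58, 151, 2079]);
translate([0, 0, 2079]) cube([999, 151, 49]);


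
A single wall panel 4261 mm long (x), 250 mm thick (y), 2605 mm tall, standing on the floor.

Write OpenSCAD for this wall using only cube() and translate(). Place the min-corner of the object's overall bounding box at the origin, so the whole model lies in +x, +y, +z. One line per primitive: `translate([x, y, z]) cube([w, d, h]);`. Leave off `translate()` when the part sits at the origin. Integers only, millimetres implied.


cube([4261, 250, 2605]);


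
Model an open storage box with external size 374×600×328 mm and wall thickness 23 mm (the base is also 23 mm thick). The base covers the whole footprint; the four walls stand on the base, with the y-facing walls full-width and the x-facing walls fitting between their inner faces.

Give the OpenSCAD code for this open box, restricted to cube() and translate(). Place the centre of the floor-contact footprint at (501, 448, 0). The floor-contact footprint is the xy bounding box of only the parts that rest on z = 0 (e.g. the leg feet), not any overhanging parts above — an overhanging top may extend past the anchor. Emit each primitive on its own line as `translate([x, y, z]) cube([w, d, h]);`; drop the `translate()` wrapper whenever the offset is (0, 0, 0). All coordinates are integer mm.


translate([314, 148, 0]) cube([374, 600, 23]);
translate([314, 148, 23]) cube([374, 23, 305]);
translate([314, 725, 23]) cube([374, 23, 305]);
translate([314, 171, 23]) cube([23, 554, 305]);
translate([665, 171, 23]) cube([23, 554, 305]);


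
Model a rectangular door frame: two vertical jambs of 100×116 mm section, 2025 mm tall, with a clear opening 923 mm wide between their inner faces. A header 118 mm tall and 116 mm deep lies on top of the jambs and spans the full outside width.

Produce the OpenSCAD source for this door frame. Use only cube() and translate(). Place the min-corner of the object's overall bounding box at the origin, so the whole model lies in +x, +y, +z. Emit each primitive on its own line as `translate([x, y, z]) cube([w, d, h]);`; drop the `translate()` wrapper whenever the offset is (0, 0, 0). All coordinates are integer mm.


cube([100, 116, 2025]);
translate([1023, 0, 0]) cube([100, 116, 2025]);
translate([0, 0, 2025]) cube([1123, 116, 118]);


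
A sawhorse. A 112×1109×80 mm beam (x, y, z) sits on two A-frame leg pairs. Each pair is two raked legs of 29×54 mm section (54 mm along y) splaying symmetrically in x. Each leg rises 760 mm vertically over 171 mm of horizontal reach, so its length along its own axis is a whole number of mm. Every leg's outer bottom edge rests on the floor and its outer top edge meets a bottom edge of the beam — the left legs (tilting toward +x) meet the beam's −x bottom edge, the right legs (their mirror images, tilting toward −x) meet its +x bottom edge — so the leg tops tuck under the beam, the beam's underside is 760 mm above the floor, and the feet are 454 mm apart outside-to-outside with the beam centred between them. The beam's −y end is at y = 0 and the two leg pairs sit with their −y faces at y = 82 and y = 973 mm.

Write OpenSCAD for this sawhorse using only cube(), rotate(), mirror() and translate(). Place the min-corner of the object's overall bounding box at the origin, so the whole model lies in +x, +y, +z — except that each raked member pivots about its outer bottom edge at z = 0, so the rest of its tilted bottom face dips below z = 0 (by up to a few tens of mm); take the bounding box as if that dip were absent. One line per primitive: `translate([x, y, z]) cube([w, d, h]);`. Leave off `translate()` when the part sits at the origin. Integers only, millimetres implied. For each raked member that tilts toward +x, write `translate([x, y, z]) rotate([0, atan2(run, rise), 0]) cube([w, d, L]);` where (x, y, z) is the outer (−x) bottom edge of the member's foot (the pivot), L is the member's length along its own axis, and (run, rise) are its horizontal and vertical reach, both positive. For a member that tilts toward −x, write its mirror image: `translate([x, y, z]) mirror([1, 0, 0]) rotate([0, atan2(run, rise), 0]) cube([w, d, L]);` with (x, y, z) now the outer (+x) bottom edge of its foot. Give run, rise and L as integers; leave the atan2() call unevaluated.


translate([171, 0, 760]) cube([112, 1109, 80]);
translate([0, 82, 0]) rotate([0, atan2(171, 760), 0]) cube([29, 54, 779]);
translate([454, 82, 0]) mirror([1, 0, 0]) rotate([0, atan2(171, 760), 0]) cube([29, 54, 779]);
translate([0, 973, 0]) rotate([0, atan2(171, 760), 0]) cube([29, 54, 779]);
translate([454, 973, 0]) mirror([1, 0, 0]) rotate([0, atan2(171, 760), 0]) cube([29, 54, 779]);


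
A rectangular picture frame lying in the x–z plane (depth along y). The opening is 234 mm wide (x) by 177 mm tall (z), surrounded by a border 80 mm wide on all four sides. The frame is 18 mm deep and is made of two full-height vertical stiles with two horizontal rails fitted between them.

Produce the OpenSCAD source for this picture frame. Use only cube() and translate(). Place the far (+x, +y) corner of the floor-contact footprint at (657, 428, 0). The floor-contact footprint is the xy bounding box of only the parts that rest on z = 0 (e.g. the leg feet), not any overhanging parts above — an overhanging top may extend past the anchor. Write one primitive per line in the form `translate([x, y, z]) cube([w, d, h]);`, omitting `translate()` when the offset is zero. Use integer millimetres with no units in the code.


translate([263, 410, 0]) cube([80, 18, 337]);
translate([577, 410, 0]) cube([80, 18, 337]);
translate([343, 410, 0]) cube([234, 18, 80]);
translate([343, 410, 257]) cube([234, 18, 80]);


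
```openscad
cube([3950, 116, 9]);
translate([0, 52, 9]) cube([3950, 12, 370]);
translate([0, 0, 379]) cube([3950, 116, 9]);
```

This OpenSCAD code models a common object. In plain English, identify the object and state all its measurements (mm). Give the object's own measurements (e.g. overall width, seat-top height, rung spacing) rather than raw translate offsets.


An I-beam lying along x, 3950 mm long. Overall section height 388 mm. Two flanges 116 mm wide (y) and 9 mm thick, one on the floor and one at the top; a web 12 mm thick runs between them, centred on the flange width.


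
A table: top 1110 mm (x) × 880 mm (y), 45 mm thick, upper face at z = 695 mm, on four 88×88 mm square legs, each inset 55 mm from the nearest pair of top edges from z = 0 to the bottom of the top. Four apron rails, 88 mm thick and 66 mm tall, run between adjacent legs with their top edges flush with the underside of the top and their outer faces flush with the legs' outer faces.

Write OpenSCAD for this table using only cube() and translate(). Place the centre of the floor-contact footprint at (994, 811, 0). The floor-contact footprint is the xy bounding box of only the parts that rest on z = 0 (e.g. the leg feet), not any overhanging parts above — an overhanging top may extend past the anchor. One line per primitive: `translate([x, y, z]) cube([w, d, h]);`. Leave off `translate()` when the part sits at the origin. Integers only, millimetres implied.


// leg_h = 695 - 45 = 650
// apron z = 650 - 66 = 584
translate([439, 371, 650]) cube([1110, 880, 45]);
translate([494, 426, 0]) cube([88, 88, 650]);
translate([1406, 426, 0]) cube([88, 88, 650]);
translate([494, 1108, 0]) cube([88, 88, 650]);
translate([1406, 1108, 0]) cube([88, 88, 650]);
translate([582, 426, 584]) cube([824, 88, 66]);
translate([582, 1108, 584]) cube([824, 88, 66]);
translate([494, 514, 584]) cube([88, 594, 66]);
translate([1406, 514, 584]) cube([88, 594, 66]);


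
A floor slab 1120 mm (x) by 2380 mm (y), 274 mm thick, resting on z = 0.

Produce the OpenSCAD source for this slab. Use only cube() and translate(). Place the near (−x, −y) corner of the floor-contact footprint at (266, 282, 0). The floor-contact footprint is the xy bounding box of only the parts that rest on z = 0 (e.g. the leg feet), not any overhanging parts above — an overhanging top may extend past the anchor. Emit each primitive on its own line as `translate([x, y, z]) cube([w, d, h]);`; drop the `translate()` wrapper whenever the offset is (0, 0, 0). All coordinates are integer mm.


translate([266, 282, 0]) cube([1120, 2380, 274]);


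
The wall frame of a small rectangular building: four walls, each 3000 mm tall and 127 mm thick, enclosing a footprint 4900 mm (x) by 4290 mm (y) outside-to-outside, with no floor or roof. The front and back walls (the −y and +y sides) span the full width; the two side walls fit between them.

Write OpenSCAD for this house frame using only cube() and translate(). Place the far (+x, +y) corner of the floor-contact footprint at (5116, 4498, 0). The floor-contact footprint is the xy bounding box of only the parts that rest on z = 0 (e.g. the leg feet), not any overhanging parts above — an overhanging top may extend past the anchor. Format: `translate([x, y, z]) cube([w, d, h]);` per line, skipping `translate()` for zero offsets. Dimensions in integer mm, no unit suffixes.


translate([216, 208, 0]) cube([4900, 127, 3000]);
translate([216, 4371, 0]) cube([4900, 127, 3000]);
translate([216, 335, 0]) cube([127, 4036, 3000]);
translate([4989, 335, 0]) cube([127, 4036, 3000]);


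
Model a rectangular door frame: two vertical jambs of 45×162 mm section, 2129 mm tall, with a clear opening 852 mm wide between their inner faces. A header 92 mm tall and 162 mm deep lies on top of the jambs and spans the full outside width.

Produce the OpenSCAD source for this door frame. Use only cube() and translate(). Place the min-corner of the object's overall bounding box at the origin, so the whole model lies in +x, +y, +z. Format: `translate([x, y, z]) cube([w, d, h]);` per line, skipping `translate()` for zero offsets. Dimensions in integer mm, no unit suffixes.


cube([45, 162, 2129]);
translate([897, 0, 0]) cube([45, 162, 2129]);
translate([0, 0, 2129]) cube([942, 162, 92]);


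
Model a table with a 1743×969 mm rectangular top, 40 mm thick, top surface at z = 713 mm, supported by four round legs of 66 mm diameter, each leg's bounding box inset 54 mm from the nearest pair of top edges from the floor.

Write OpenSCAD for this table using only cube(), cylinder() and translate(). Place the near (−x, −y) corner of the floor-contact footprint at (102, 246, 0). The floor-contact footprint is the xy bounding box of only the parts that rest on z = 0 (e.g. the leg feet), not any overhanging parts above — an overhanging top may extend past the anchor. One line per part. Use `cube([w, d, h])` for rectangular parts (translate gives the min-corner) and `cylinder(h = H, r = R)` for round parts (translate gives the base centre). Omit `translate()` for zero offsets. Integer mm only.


translate([48, 192, 673]) cube([1743, 969, 40]);
translate([135, 279, 0]) cylinder(h = 673, r = 33);
translate([1704, 279, 0]) cylinder(h = 673, r = 33);
translate([135, 1074, 0]) cylinder(h = 673, r = 33);
translate([1704, 1074, 0]) cylinder(h = 673, r = 33);


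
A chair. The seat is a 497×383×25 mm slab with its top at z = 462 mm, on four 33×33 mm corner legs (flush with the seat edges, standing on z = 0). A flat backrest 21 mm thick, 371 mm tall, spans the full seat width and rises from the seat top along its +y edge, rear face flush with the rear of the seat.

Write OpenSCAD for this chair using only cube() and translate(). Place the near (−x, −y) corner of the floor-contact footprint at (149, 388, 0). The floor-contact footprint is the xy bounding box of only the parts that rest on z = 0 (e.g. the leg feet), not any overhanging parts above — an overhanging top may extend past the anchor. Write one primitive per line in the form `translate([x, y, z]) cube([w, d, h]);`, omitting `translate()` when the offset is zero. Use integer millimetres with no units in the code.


translate([149, 388, 437]) cube([497, 383, 25]);
translate([149, 388, 0]) cube([33, 33, 437]);
translate([613, 388, 0]) cube([33, 33, 437]);
translate([149, 738, 0]) cube([33, 33, 437]);
translate([613, 738, 0]) cube([33, 33, 437]);
translate([149, 750, 462]) cube([497, 21, 371]);


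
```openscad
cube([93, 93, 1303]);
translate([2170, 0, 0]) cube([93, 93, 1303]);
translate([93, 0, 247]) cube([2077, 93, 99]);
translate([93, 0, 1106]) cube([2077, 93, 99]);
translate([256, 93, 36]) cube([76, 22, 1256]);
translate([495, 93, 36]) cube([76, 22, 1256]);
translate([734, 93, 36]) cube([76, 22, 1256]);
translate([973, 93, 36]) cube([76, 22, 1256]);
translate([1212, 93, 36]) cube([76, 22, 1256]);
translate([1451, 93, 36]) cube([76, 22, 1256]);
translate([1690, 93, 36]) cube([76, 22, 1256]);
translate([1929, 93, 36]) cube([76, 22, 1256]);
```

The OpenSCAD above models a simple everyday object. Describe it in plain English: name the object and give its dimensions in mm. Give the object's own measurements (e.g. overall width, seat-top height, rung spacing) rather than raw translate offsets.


A fence section. Two 93×93 mm posts, 1303 mm tall, stand on the floor with a clear span of 2077 mm between their inner faces. Two horizontal rails of 93×99 mm section span the gap between the posts with their undersides at z = 247 mm and z = 1106 mm, flush with the posts' −y face. 8 pickets, each 76 mm wide, 22 mm thick and 1256 mm tall, are fixed to the +y face of the rails with their bottoms at z = 36 mm, spaced across the span with a 163 mm gap after the −x post and between neighbouring pickets, with 165 mm left before the +x post.


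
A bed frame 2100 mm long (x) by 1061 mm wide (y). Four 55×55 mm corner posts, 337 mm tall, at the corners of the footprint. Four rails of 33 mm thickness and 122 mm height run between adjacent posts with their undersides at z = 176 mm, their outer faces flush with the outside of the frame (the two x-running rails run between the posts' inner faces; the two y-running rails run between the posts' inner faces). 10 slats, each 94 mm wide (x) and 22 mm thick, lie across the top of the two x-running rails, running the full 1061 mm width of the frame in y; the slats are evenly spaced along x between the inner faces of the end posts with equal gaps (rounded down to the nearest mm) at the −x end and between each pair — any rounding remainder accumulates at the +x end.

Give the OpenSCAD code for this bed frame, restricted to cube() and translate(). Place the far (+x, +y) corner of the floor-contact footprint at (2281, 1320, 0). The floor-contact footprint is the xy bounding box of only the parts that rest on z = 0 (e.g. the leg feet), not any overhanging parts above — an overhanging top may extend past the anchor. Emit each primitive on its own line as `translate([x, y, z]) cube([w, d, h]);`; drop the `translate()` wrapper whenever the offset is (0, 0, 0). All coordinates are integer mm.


// slat z = rail_z + rail_h = 176 + 122 = 298
// slat gap = ⌊(1990 − 10·94) / 11⌋ = 95
translate([181, 259, 0]) cube([55, 55, 337]);
translate([181, 1265, 0]) cube([55, 55, 337]);
translate([2226, 259, 0]) cube([55, 55, 337]);
translate([2226, 1265, 0]) cube([55, 55, 337]);
translate([236, 259, 176]) cube([1990, 33, 122]);
translate([236, 1287, 176]) cube([1990, 33, 122]);
translate([181, 314, 176]) cube([33, 951, 122]);
translate([2248, 314, 176]) cube([33, 951, 122]);
translate([331, 259, 298]) cube([94, 1061, 22]);
translate([520, 259, 298]) cube([94, 1061, 22]);
translate([709, 259, 298]) cube([94, 1061, 22]);
translate([898, 259, 298]) cube([94, 1061, 22]);
translate([1087, 259, 298]) cube([94, 1061, 22]);
translate([1276, 259, 298]) cube([94, 1061, 22]);
translate([1465, 259, 298]) cube([94, 1061, 22]);
translate([1654, 259, 298]) cube([94, 1061, 22]);
translate([1843, 259, 298]) cube([94, 1061, 22]);
translate([2032, 259, 298]) cube([94, 1061, 22]);


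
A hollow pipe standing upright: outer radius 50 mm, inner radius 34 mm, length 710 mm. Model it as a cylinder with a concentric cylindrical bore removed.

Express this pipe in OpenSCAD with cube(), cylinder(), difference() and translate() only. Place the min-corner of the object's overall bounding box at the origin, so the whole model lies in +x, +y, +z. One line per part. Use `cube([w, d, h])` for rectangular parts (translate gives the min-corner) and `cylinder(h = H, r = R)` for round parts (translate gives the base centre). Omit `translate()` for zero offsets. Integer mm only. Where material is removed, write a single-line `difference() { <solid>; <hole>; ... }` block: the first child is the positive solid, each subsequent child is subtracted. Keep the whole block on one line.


difference() { translate([50, 50, 0]) cylinder(h = 710, r = 50); translate([50, 50, 0]) cylinder(h = 710, r = 34); }


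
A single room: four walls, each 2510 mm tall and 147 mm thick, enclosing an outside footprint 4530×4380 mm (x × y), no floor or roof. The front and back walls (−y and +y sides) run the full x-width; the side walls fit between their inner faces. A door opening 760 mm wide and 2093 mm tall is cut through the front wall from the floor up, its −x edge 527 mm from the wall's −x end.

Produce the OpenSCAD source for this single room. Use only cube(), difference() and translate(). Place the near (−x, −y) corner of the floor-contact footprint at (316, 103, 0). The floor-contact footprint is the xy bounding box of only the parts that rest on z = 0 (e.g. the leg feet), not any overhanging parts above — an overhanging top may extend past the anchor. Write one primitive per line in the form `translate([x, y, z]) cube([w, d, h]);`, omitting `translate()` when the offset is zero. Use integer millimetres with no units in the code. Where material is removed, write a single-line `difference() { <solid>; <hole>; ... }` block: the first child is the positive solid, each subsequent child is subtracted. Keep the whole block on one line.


difference() { translate([316, 103, 0]) cube([4530, 147, 2510]); translate([843, 103, 0]) cube([760, 147, 2093]); }
translate([316, 4336, 0]) cube([4530, 147, 2510]);
translate([316, 250, 0]) cube([147, 4086, 2510]);
translate([4699, 250, 0]) cube([147, 4086, 2510]);


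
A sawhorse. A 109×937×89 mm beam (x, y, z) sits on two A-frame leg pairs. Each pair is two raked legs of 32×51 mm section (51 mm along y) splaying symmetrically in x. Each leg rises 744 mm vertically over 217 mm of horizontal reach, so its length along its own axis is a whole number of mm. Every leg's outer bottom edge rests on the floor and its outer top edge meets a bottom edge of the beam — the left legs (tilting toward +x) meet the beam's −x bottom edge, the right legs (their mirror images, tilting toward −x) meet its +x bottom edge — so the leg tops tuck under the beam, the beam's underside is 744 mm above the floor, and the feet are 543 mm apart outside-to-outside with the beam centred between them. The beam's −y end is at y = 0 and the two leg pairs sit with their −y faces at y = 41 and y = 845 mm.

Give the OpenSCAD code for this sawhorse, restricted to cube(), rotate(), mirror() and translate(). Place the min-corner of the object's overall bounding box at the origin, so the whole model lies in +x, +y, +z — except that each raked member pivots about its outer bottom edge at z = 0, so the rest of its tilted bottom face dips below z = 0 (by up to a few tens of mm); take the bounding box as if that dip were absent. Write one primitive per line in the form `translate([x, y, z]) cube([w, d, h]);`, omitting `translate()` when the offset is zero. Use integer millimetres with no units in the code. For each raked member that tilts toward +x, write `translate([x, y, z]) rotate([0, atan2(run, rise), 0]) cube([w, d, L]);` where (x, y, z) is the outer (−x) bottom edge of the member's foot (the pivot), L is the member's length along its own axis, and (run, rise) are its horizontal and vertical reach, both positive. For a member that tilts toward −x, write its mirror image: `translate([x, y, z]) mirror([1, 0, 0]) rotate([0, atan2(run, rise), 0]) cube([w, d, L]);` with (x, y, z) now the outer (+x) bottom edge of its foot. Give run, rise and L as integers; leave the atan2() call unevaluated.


// leg length = √(217² + 744²) = 775
// right-leg outer foot x = 2·217 + 109 = 543
// beam min-corner = (217, 0, 744)
translate([217, 0, 744]) cube([109, 937, 89]);
translate([0, 41, 0]) rotate([0, atan2(217, 744), 0]) cube([32, 51, 775]);
translate([543, 41, 0]) mirror([1, 0, 0]) rotate([0, atan2(217, 744), 0]) cube([32, 51, 775]);
translate([0, 845, 0]) rotate([0, atan2(217, 744), 0]) cube([32, 51, 775]);
translate([543, 845, 0]) mirror([1, 0, 0]) rotate([0, atan2(217, 744), 0]) cube([32, 51, 775]);


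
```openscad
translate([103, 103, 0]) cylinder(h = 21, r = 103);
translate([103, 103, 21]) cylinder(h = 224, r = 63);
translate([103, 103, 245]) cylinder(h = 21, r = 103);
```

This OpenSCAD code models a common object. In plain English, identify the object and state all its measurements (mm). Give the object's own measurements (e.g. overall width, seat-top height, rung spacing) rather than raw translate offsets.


A spool: two coaxial disc flanges of radius 103 mm and thickness 21 mm, joined by a core cylinder of radius 63 mm and height 224 mm. The lower flange rests on z = 0 and the three cylinders share a vertical axis.


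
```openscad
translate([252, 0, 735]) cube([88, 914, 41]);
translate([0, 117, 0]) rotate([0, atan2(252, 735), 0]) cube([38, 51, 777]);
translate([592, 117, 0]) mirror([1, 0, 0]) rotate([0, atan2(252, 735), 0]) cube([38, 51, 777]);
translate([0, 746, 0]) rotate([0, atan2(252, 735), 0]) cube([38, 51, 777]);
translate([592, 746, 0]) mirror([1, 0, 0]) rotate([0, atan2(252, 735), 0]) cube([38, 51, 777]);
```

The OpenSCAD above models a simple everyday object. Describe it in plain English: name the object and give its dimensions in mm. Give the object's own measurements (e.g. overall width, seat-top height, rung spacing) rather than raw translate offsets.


A sawhorse. A 88×914×41 mm beam (x, y, z) sits on two A-frame leg pairs. Each pair is two raked legs of 38×51 mm section (51 mm along y) splaying symmetrically in x. Each leg rises 735 mm vertically over 252 mm of horizontal reach and is 777 mm long along its own axis. Every leg's outer bottom edge rests on the floor and its outer top edge meets a bottom edge of the beam — the left legs (tilting toward +x) meet the beam's −x bottom edge, the right legs (their mirror images, tilting toward −x) meet its +x bottom edge — so the leg tops tuck under the beam, the beam's underside is 735 mm above the floor, and the feet are 592 mm apart outside-to-outside with the beam centred between them. The two leg pairs are set in 117 mm from either end of the beam.


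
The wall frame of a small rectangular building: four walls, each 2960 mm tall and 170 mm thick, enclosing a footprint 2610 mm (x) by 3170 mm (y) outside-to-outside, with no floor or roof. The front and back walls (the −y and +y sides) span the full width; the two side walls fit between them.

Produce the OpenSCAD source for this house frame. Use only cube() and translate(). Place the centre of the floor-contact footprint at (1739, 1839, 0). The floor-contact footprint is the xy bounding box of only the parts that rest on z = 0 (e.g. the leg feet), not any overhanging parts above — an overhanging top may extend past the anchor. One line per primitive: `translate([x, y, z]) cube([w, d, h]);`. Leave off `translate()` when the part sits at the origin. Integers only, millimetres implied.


translate([434, 254, 0]) cube([2610, 170, 2960]);
translate([434, 3254, 0]) cube([2610, 170, 2960]);
translate([434, 424, 0]) cube([170, 2830, 2960]);
translate([2874, 424, 0]) cube([170, 2830, 2960]);


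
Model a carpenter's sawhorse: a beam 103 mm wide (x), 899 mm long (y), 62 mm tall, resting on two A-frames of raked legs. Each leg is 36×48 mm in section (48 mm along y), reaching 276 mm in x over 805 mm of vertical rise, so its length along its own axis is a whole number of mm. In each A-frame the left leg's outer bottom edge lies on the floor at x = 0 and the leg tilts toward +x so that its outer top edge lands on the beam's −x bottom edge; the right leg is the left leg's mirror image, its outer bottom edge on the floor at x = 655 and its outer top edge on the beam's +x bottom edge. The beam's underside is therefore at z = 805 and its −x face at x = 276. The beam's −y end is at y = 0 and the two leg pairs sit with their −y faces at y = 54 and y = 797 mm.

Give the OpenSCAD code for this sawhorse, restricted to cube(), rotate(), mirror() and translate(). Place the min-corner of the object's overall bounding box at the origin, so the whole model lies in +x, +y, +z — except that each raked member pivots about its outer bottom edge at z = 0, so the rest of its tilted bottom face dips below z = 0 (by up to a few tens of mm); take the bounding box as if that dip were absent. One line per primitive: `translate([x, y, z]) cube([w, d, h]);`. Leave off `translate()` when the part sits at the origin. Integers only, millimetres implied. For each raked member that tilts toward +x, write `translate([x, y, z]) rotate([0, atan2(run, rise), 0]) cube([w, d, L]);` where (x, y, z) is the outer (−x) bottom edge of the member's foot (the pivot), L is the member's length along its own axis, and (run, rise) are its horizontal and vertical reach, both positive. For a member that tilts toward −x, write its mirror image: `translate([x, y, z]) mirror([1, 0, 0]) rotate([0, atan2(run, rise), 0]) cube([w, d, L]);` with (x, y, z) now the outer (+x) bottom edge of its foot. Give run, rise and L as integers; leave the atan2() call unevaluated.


// leg length = √(276² + 805²) = 851
// right-leg outer foot x = 2·276 + 103 = 655
// beam min-corner = (276, 0, 805)
translate([276, 0, 805]) cube([103, 899, 62]);
translate([0, 54, 0]) rotate([0, atan2(276, 805), 0]) cube([36, 48, 851]);
translate([655, 54, 0]) mirror([1, 0, 0]) rotate([0, atan2(276, 805), 0]) cube([36, 48, 851]);
translate([0, 797, 0]) rotate([0, atan2(276, 805), 0]) cube([36, 48, 851]);
translate([655, 797, 0]) mirror([1, 0, 0]) rotate([0, atan2(276, 805), 0]) cube([36, 48, 851]);


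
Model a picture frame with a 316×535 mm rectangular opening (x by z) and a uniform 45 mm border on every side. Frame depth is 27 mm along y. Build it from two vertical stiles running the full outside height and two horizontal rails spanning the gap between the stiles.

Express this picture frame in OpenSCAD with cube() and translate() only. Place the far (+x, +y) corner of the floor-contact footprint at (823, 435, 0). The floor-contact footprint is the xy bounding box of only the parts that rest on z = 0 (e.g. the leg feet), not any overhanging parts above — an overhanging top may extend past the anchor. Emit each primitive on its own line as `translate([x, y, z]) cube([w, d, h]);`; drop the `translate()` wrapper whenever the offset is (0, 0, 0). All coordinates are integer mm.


translate([417, 408, 0]) cube([45, 27, 625]);
translate([778, 408, 0]) cube([45, 27, 625]);
translate([462, 408, 0]) cube([316, 27, 45]);
translate([462, 408, 580]) cube([316, 27, 45]);


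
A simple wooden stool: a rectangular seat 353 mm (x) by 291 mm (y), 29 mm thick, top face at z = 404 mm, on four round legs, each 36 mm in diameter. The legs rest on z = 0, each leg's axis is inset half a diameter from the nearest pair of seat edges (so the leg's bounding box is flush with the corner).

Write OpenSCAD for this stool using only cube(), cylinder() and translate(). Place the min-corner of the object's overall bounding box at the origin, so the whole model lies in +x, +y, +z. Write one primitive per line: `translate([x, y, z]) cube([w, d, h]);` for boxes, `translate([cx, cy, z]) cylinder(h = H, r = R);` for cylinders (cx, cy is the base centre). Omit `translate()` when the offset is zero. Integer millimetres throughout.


translate([0, 0, 375]) cube([353, 291, 29]);
translate([18, 18, 0]) cylinder(h = 375, r = 18);
translate([335, 18, 0]) cylinder(h = 375, r = 18);
translate([18, 273, 0]) cylinder(h = 375, r = 18);
translate([335, 273, 0]) cylinder(h = 375, r = 18);
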